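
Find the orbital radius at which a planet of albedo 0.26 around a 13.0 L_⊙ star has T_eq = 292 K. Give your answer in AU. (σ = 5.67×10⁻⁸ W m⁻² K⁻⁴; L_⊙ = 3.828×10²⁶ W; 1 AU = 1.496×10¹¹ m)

L = 13.0 × 3.828×10²⁶ = 4.98×10²⁷ W.
From T_eq⁴ = L(1−A)/(16πσd²): d = √[L(1−A)/(16πσT_eq⁴)].
d = √[4.98×10²⁷ × 0.74 / (16π × 5.67×10⁻⁸ × (292)⁴)] = 4.22×10¹¹ m = 2.82 AU.

d ≈ 2.82 AU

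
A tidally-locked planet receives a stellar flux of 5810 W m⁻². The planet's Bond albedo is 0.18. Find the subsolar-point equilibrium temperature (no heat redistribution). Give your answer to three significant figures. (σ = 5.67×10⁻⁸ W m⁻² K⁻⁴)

At the subsolar point the surface absorbs S(1−A) and emits σT⁴ per unit area — no factor of 4, since only the local patch is in balance.
T = [5810 × 0.82 / 5.67×10⁻⁸]^(1/4) = (8.40×10¹⁰)^(1/4) = 538 K.

T_ss ≈ 538 K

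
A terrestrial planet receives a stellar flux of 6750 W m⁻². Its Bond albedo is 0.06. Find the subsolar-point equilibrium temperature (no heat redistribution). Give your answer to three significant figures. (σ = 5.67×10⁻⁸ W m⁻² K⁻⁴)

At the subsolar point the surface absorbs S(1−A) and emits σT⁴ per unit area — no factor of 4, since only the local patch is in balance.
T = [6750 × 0.94 / 5.67×10⁻⁸]^(1/4) = (1.12×10¹¹)^(1/4) = 578 K.

T_ss ≈ 578 K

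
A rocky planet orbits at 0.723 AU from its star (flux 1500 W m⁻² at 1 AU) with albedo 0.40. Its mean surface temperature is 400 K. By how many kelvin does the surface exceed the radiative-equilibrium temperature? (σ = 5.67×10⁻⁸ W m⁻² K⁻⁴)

S = 1500/0.723² = 2870 W m⁻².
T_eq = [S(1−A)/(4σ)]^(1/4) = [2870×0.60/(4×5.67×10⁻⁸)]^(1/4) = 295.2 K.
ΔT = T_surf − T_eq = 400 − 295.2.

ΔT ≈ 104.8 K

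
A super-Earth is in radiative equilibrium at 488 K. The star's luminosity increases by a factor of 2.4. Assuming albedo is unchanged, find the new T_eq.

T_eq ≈ 607 K

T_eq ∝ L^(1/4) · d^(−1/2).
T′ = 488 × 2.4^(1/4) = 607 K.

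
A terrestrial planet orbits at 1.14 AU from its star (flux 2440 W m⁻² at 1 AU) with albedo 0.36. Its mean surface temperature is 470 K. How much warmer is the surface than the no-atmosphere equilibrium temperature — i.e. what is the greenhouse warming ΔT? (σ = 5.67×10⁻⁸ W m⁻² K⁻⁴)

S = 2440/1.14² = 1878 W m⁻².
T_eq = [S(1−A)/(4σ)]^(1/4) = [1878×0.64/(4×5.67×10⁻⁸)]^(1/4) = 269.8 K.
ΔT = T_surf − T_eq = 470 − 269.8.

ΔT ≈ 200.2 K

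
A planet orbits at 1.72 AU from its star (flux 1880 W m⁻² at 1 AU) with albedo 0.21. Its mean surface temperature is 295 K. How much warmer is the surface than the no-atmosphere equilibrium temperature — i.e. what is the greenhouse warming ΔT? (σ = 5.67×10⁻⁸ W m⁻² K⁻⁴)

S = 1880/1.72² = 635.5 W m⁻².
T_eq = [S(1−A)/(4σ)]^(1/4) = [635.5×0.79/(4×5.67×10⁻⁸)]^(1/4) = 216.9 K.
ΔT = T_surf − T_eq = 295 − 216.9.

ΔT ≈ 78.1 K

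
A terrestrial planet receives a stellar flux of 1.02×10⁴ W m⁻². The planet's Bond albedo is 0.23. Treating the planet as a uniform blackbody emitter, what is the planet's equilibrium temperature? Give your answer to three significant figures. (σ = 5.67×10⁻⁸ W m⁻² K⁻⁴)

Energy balance: absorbed = emitted ⇒ πR²·S(1−A) = 4πR²·σT_eq⁴, so T_eq⁴ = S(1−A)/(4σ).
T_eq = [1.02×10⁴ × 0.77 / (4 × 5.67×10⁻⁸)]^(1/4) = (3.46×10¹⁰)^(1/4) = 431 K.

T_eq ≈ 431 K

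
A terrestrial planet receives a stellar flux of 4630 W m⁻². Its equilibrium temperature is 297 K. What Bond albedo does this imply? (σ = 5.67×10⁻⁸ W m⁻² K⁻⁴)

A ≈ 0.62

From T_eq⁴ = S(1−A)/(4σ): 1−A = 4σT_eq⁴/S.
1−A = 4 × 5.67×10⁻⁸ × (297)⁴ / 4630 = 0.381.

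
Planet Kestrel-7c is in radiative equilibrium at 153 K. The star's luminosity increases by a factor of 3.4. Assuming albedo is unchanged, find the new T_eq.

T_eq ∝ L^(1/4) · d^(−1/2).
T′ = 153 × 3.4^(1/4) = 208 K.

T_eq ≈ 208 K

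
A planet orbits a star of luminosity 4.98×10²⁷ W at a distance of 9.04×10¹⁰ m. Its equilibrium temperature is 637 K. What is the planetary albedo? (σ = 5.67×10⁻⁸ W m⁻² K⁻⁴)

A ≈ 0.23

Flux: S = L/(4πd²) = 4.98×10²⁷/(4π×(9.04×10¹⁰)²) = 4.85×10⁴ W m⁻².
From T_eq⁴ = S(1−A)/(4σ): 1−A = 4σT_eq⁴/S.
1−A = 4 × 5.67×10⁻⁸ × (637)⁴ / 4.85×10⁴ = 0.770.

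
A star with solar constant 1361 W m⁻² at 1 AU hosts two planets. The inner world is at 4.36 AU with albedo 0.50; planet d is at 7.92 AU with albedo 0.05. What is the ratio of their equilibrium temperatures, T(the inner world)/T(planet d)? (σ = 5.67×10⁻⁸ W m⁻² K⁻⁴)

T₁/T₂ ≈ 1.148

T_eq = [S₀(1−A)/(4σd²)]^(1/4), so T ∝ (1−A)^(1/4) / √d.
T₁ = [1361×0.50/(4×5.67×10⁻⁸×4.36²)]^(1/4) = 112.09 K.
T₂ = [1361×0.95/(4×5.67×10⁻⁸×7.92²)]^(1/4) = 97.64 K.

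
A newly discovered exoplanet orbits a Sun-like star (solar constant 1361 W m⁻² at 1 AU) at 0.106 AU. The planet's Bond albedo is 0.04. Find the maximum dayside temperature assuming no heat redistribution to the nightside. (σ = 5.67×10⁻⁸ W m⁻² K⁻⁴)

T_ss ≈ 1200 K

Flux at 0.106 AU: S = 1361/0.106² = 1.21×10⁵ W m⁻².
With no redistribution each surface element balances locally: S(1−A) = σT⁴.
T = [1.21×10⁵ × 0.96 / 5.67×10⁻⁸]^(1/4) = (2.05×10¹²)^(1/4) = 1200 K.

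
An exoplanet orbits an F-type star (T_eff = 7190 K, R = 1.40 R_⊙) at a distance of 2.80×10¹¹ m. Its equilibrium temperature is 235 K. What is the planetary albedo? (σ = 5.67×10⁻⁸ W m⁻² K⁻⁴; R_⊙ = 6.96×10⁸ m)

R_⋆ = 1.40 × 6.96×10⁸ = 9.74×10⁸ m.
L = 4πR_⋆²σT_⋆⁴ = 4π(9.74×10⁸)² × 5.67×10⁻⁸ × (7190)⁴ = 1.81×10²⁷ W.
S = L/(4πd²) = 1840 W m⁻².
From T_eq⁴ = S(1−A)/(4σ): 1−A = 4σT_eq⁴/S.
1−A = 4 × 5.67×10⁻⁸ × (235)⁴ / 1840 = 0.377.

A ≈ 0.62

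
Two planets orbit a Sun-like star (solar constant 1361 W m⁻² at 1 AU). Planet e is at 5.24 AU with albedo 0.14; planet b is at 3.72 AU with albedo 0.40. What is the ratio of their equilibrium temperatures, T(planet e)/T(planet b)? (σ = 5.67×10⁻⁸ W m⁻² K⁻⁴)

T₁/T₂ ≈ 0.922

T_eq = [S₀(1−A)/(4σd²)]^(1/4), so T ∝ (1−A)^(1/4) / √d.
T₁ = [1361×0.86/(4×5.67×10⁻⁸×5.24²)]^(1/4) = 117.09 K.
T₂ = [1361×0.60/(4×5.67×10⁻⁸×3.72²)]^(1/4) = 127.00 K.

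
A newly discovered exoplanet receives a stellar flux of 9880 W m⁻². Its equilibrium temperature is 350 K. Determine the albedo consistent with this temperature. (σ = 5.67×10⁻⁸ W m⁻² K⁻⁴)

From T_eq⁴ = S(1−A)/(4σ): 1−A = 4σT_eq⁴/S.
1−A = 4 × 5.67×10⁻⁸ × (350)⁴ / 9880 = 0.344.

A ≈ 0.66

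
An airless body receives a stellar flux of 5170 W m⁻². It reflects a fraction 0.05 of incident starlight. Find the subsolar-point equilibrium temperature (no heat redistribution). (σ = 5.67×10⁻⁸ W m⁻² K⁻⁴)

At the subsolar point the surface absorbs S(1−A) and emits σT⁴ per unit area — no factor of 4, since only the local patch is in balance.
T = [5170 × 0.95 / 5.67×10⁻⁸]^(1/4) = (8.66×10¹⁰)^(1/4) = 543 K.

T_ss ≈ 543 K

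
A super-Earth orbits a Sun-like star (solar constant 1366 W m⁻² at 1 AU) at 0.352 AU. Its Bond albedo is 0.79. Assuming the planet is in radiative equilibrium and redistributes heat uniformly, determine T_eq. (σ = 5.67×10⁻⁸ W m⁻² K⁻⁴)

T_eq ≈ 318 K

Flux at 0.352 AU: S = 1366/0.352² = 1.10×10⁴ W m⁻².
Energy balance: absorbed = emitted ⇒ πR²·S(1−A) = 4πR²·σT_eq⁴, so T_eq⁴ = S(1−A)/(4σ).
T_eq = [1.10×10⁴ × 0.21 / (4 × 5.67×10⁻⁸)]^(1/4) = (1.02×10¹⁰)^(1/4) = 318 K.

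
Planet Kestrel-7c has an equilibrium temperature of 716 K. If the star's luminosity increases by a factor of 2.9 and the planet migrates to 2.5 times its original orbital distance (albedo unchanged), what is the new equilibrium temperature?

T_eq ∝ L^(1/4) · d^(−1/2).
T′ = 716 × 2.9^(1/4) / 2.5^(1/2) = 591 K.

T_eq ≈ 591 K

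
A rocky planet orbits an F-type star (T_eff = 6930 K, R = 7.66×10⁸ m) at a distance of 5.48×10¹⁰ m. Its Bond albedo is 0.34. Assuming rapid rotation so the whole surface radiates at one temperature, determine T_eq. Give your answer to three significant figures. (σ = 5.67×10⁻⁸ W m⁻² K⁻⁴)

L = 4πR_⋆²σT_⋆⁴ = 4π(7.66×10⁸)² × 5.67×10⁻⁸ × (6930)⁴ = 9.64×10²⁶ W.
S = L/(4πd²) = 2.56×10⁴ W m⁻².
Energy balance: absorbed = emitted ⇒ πR²·S(1−A) = 4πR²·σT_eq⁴, so T_eq⁴ = S(1−A)/(4σ).
T_eq = [2.56×10⁴ × 0.66 / (4 × 5.67×10⁻⁸)]^(1/4) = (7.44×10¹⁰)^(1/4) = 522 K.

T_eq ≈ 522 K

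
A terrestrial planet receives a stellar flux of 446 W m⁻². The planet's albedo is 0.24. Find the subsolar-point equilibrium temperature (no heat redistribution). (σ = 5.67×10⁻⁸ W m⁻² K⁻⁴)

T_ss ≈ 278 K

At the subsolar point the surface absorbs S(1−A) and emits σT⁴ per unit area — no factor of 4, since only the local patch is in balance.
T = [446 × 0.76 / 5.67×10⁻⁸]^(1/4) = (5.98×10⁹)^(1/4) = 278 K.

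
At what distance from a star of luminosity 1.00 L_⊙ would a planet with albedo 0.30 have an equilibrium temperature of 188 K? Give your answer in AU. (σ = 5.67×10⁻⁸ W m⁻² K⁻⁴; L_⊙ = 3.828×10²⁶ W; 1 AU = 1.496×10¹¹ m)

L = 1.00 × 3.828×10²⁶ = 3.83×10²⁶ W.
From T_eq⁴ = L(1−A)/(16πσd²): d = √[L(1−A)/(16πσT_eq⁴)].
d = √[3.83×10²⁶ × 0.70 / (16π × 5.67×10⁻⁸ × (188)⁴)] = 2.74×10¹¹ m = 1.83 AU.

d ≈ 1.83 AU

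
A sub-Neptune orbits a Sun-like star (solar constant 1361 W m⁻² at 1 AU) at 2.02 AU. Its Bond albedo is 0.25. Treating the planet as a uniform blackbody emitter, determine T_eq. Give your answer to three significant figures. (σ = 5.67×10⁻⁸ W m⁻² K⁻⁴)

Flux at 2.02 AU: S = 1361/2.02² = 334 W m⁻².
Energy balance: absorbed = emitted ⇒ πR²·S(1−A) = 4πR²·σT_eq⁴, so T_eq⁴ = S(1−A)/(4σ).
T_eq = [334 × 0.75 / (4 × 5.67×10⁻⁸)]^(1/4) = (1.10×10⁹)^(1/4) = 182 K.

T_eq ≈ 182 K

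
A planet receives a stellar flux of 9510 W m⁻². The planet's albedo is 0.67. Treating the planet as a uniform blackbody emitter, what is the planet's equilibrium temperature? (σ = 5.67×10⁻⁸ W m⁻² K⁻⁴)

Energy balance: absorbed = emitted ⇒ πR²·S(1−A) = 4πR²·σT_eq⁴, so T_eq⁴ = S(1−A)/(4σ).
T_eq = [9510 × 0.33 / (4 × 5.67×10⁻⁸)]^(1/4) = (1.38×10¹⁰)^(1/4) = 343 K.

T_eq ≈ 343 K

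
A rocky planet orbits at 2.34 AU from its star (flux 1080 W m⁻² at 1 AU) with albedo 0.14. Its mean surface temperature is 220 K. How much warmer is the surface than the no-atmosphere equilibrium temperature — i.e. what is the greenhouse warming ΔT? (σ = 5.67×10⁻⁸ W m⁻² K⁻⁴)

S = 1080/2.34² = 197.2 W m⁻².
T_eq = [S(1−A)/(4σ)]^(1/4) = [197.2×0.86/(4×5.67×10⁻⁸)]^(1/4) = 165.4 K.
ΔT = T_surf − T_eq = 220 − 165.4.

ΔT ≈ 54.6 K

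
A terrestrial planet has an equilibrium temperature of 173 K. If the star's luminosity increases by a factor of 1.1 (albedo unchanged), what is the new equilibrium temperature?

T_eq ≈ 177 K

T_eq ∝ L^(1/4) · d^(−1/2).
T′ = 173 × 1.1^(1/4) = 177 K.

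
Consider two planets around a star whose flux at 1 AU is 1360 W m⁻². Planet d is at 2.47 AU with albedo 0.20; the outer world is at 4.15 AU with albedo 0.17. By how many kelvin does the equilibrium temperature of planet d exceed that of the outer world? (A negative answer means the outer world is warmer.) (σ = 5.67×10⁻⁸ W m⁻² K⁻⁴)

ΔT ≈ 37.1 K

T_eq = [S₀(1−A)/(4σd²)]^(1/4), so T ∝ (1−A)^(1/4) / √d.
T₁ = [1360×0.80/(4×5.67×10⁻⁸×2.47²)]^(1/4) = 167.45 K.
T₂ = [1360×0.83/(4×5.67×10⁻⁸×4.15²)]^(1/4) = 130.38 K.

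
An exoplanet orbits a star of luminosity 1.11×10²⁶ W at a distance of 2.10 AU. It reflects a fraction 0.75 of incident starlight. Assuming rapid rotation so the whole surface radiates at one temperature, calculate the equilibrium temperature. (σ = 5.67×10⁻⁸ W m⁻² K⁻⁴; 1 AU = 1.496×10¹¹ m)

T_eq ≈ 99.7 K

d = 2.10 AU = 3.14×10¹¹ m.
Flux: S = L/(4πd²) = 1.11×10²⁶/(4π×(3.14×10¹¹)²) = 89.5 W m⁻².
Energy balance: absorbed = emitted ⇒ πR²·S(1−A) = 4πR²·σT_eq⁴, so T_eq⁴ = S(1−A)/(4σ).
T_eq = [89.5 × 0.25 / (4 × 5.67×10⁻⁸)]^(1/4) = (9.87×10⁷)^(1/4) = 99.7 K.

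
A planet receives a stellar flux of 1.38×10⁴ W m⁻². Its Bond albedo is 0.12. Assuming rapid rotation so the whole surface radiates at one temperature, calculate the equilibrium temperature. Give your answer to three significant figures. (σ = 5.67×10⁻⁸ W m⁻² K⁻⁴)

T_eq ≈ 481 K

Energy balance: absorbed = emitted ⇒ πR²·S(1−A) = 4πR²·σT_eq⁴, so T_eq⁴ = S(1−A)/(4σ).
T_eq = [1.38×10⁴ × 0.88 / (4 × 5.67×10⁻⁸)]^(1/4) = (5.35×10¹⁰)^(1/4) = 481 K.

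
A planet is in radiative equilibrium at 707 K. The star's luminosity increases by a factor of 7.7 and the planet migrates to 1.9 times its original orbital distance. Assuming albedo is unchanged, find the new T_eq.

T_eq ∝ L^(1/4) · d^(−1/2).
T′ = 707 × 7.7^(1/4) / 1.9^(1/2) = 854 K.

T_eq ≈ 854 K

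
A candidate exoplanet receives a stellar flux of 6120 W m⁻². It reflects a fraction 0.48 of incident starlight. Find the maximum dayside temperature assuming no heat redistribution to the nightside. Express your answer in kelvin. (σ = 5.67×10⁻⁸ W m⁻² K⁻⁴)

With no redistribution each surface element balances locally: S(1−A) = σT⁴.
T = [6120 × 0.52 / 5.67×10⁻⁸]^(1/4) = (5.61×10¹⁰)^(1/4) = 487 K.

T_ss ≈ 487 K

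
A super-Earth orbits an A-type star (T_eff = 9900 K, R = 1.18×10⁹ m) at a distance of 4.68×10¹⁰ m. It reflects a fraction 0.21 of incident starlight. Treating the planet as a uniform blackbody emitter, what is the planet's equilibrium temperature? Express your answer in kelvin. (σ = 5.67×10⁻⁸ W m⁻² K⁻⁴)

L = 4πR_⋆²σT_⋆⁴ = 4π(1.18×10⁹)² × 5.67×10⁻⁸ × (9900)⁴ = 9.53×10²⁷ W.
S = L/(4πd²) = 3.46×10⁵ W m⁻².
Energy balance: absorbed = emitted ⇒ πR²·S(1−A) = 4πR²·σT_eq⁴, so T_eq⁴ = S(1−A)/(4σ).
T_eq = [3.46×10⁵ × 0.79 / (4 × 5.67×10⁻⁸)]^(1/4) = (1.21×10¹²)^(1/4) = 1050 K.

T_eq ≈ 1050 K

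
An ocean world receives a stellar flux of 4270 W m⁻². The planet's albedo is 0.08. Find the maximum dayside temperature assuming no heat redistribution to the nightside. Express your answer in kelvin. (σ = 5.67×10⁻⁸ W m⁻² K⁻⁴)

T_ss ≈ 513 K

With no redistribution each surface element balances locally: S(1−A) = σT⁴.
T = [4270 × 0.92 / 5.67×10⁻⁸]^(1/4) = (6.93×10¹⁰)^(1/4) = 513 K.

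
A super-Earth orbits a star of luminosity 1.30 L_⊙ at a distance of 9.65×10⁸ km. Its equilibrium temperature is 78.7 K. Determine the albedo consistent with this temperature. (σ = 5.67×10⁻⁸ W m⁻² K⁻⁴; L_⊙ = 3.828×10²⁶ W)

A ≈ 0.80

d = 9.65×10⁸ km = 9.65×10¹¹ m.
L = 1.30 × 3.828×10²⁶ = 4.98×10²⁶ W.
Flux: S = L/(4πd²) = 4.98×10²⁶/(4π×(9.65×10¹¹)²) = 42.5 W m⁻².
From T_eq⁴ = S(1−A)/(4σ): 1−A = 4σT_eq⁴/S.
1−A = 4 × 5.67×10⁻⁸ × (78.7)⁴ / 42.5 = 0.205.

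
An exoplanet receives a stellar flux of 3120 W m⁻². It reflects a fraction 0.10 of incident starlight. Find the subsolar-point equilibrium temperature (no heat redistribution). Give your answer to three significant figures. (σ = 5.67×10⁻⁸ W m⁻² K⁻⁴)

T_ss ≈ 472 K

At the subsolar point the surface absorbs S(1−A) and emits σT⁴ per unit area — no factor of 4, since only the local patch is in balance.
T = [3120 × 0.90 / 5.67×10⁻⁸]^(1/4) = (4.95×10¹⁰)^(1/4) = 472 K.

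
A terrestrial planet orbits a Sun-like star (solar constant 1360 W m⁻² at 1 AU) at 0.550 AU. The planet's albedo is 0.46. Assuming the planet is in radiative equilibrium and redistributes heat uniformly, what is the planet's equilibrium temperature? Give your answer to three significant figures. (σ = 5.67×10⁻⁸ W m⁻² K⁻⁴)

Flux at 0.550 AU: S = 1360/0.550² = 4500 W m⁻².
Energy balance: absorbed = emitted ⇒ πR²·S(1−A) = 4πR²·σT_eq⁴, so T_eq⁴ = S(1−A)/(4σ).
T_eq = [4500 × 0.54 / (4 × 5.67×10⁻⁸)]^(1/4) = (1.07×10¹⁰)^(1/4) = 322 K.

T_eq ≈ 322 K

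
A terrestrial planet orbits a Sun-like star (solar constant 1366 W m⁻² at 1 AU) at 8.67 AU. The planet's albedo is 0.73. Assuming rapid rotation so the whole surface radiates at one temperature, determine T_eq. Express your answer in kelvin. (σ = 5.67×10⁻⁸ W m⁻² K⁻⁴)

Flux at 8.67 AU: S = 1366/8.67² = 18.2 W m⁻².
Energy balance: absorbed = emitted ⇒ πR²·S(1−A) = 4πR²·σT_eq⁴, so T_eq⁴ = S(1−A)/(4σ).
T_eq = [18.2 × 0.27 / (4 × 5.67×10⁻⁸)]^(1/4) = (2.16×10⁷)^(1/4) = 68.2 K.

T_eq ≈ 68.2 K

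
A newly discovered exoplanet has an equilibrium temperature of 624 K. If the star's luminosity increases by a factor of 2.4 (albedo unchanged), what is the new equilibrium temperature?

T_eq ≈ 777 K

T_eq ∝ L^(1/4) · d^(−1/2).
T′ = 624 × 2.4^(1/4) = 777 K.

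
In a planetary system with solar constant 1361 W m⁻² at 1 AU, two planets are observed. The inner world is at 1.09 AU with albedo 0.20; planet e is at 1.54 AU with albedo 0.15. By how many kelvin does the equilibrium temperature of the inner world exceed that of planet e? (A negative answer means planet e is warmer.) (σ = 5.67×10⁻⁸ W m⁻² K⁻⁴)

ΔT ≈ 36.8 K

T_eq = [S₀(1−A)/(4σd²)]^(1/4), so T ∝ (1−A)^(1/4) / √d.
T₁ = [1361×0.80/(4×5.67×10⁻⁸×1.09²)]^(1/4) = 252.12 K.
T₂ = [1361×0.85/(4×5.67×10⁻⁸×1.54²)]^(1/4) = 215.35 K.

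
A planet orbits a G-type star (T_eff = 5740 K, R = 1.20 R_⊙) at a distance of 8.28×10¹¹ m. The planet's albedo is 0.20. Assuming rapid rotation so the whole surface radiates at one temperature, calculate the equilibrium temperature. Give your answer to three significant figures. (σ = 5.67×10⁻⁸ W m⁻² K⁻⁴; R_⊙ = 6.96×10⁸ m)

T_eq ≈ 122 K

R_⋆ = 1.20 × 6.96×10⁸ = 8.35×10⁸ m.
L = 4πR_⋆²σT_⋆⁴ = 4π(8.35×10⁸)² × 5.67×10⁻⁸ × (5740)⁴ = 5.40×10²⁶ W.
S = L/(4πd²) = 62.6 W m⁻².
Energy balance: absorbed = emitted ⇒ πR²·S(1−A) = 4πR²·σT_eq⁴, so T_eq⁴ = S(1−A)/(4σ).
T_eq = [62.6 × 0.80 / (4 × 5.67×10⁻⁸)]^(1/4) = (2.21×10⁸)^(1/4) = 122 K.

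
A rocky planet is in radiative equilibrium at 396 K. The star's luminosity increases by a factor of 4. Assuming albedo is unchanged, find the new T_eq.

T_eq ∝ L^(1/4) · d^(−1/2).
T′ = 396 × 4^(1/4) = 560 K.

T_eq ≈ 560 K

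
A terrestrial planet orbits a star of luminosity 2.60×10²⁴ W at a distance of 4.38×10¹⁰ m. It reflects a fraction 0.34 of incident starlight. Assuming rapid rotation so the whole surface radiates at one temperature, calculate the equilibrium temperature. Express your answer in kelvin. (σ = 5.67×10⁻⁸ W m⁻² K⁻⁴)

T_eq ≈ 133 K

Flux: S = L/(4πd²) = 2.60×10²⁴/(4π×(4.38×10¹⁰)²) = 108 W m⁻².
Energy balance: absorbed = emitted ⇒ πR²·S(1−A) = 4πR²·σT_eq⁴, so T_eq⁴ = S(1−A)/(4σ).
T_eq = [108 × 0.66 / (4 × 5.67×10⁻⁸)]^(1/4) = (3.14×10⁸)^(1/4) = 133 K.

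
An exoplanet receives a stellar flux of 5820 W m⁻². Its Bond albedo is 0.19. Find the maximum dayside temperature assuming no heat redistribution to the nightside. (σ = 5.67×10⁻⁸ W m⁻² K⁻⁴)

T_ss ≈ 537 K

With no redistribution each surface element balances locally: S(1−A) = σT⁴.
T = [5820 × 0.81 / 5.67×10⁻⁸]^(1/4) = (8.31×10¹⁰)^(1/4) = 537 K.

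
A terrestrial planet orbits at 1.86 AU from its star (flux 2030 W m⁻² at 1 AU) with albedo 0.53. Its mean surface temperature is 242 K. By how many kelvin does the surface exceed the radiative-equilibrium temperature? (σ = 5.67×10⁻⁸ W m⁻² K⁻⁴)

S = 2030/1.86² = 586.8 W m⁻².
T_eq = [S(1−A)/(4σ)]^(1/4) = [586.8×0.47/(4×5.67×10⁻⁸)]^(1/4) = 186.7 K.
ΔT = T_surf − T_eq = 242 − 186.7.

ΔT ≈ 55.3 K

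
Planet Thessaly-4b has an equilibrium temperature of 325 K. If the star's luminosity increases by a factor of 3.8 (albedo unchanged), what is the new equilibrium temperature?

T_eq ∝ L^(1/4) · d^(−1/2).
T′ = 325 × 3.8^(1/4) = 454 K.

T_eq ≈ 454 K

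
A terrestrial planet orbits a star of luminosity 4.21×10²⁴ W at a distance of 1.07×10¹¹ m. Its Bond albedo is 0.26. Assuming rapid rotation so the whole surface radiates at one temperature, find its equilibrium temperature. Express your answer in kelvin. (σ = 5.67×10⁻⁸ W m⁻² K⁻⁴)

Flux: S = L/(4πd²) = 4.21×10²⁴/(4π×(1.07×10¹¹)²) = 29.3 W m⁻².
Energy balance: absorbed = emitted ⇒ πR²·S(1−A) = 4πR²·σT_eq⁴, so T_eq⁴ = S(1−A)/(4σ).
T_eq = [29.3 × 0.74 / (4 × 5.67×10⁻⁸)]^(1/4) = (9.55×10⁷)^(1/4) = 98.8 K.

T_eq ≈ 98.8 K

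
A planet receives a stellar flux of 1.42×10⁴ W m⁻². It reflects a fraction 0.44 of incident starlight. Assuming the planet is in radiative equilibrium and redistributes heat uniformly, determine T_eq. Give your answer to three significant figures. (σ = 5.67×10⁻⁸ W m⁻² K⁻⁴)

T_eq ≈ 433 K

Energy balance: absorbed = emitted ⇒ πR²·S(1−A) = 4πR²·σT_eq⁴, so T_eq⁴ = S(1−A)/(4σ).
T_eq = [1.42×10⁴ × 0.56 / (4 × 5.67×10⁻⁸)]^(1/4) = (3.51×10¹⁰)^(1/4) = 433 K.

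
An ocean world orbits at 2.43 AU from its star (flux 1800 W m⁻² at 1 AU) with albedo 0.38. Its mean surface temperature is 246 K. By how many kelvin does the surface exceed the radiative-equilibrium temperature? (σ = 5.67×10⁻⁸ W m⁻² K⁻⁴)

S = 1800/2.43² = 304.8 W m⁻².
T_eq = [S(1−A)/(4σ)]^(1/4) = [304.8×0.62/(4×5.67×10⁻⁸)]^(1/4) = 169.9 K.
ΔT = T_surf − T_eq = 246 − 169.9.

ΔT ≈ 76.1 K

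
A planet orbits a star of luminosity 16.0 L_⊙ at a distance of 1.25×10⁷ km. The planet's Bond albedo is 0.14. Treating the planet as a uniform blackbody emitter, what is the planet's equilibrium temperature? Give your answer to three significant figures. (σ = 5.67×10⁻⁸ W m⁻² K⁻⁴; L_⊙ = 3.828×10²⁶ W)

d = 1.25×10⁷ km = 1.25×10¹⁰ m.
L = 16.0 × 3.828×10²⁶ = 6.12×10²⁷ W.
Flux: S = L/(4πd²) = 6.12×10²⁷/(4π×(1.25×10¹⁰)²) = 3.12×10⁶ W m⁻².
Energy balance: absorbed = emitted ⇒ πR²·S(1−A) = 4πR²·σT_eq⁴, so T_eq⁴ = S(1−A)/(4σ).
T_eq = [3.12×10⁶ × 0.86 / (4 × 5.67×10⁻⁸)]^(1/4) = (1.18×10¹³)^(1/4) = 1850 K.

T_eq ≈ 1850 K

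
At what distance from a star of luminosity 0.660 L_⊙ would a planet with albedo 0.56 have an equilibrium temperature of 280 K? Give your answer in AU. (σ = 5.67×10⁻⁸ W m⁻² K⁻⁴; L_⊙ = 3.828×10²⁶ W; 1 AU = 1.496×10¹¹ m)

d ≈ 0.532 AU

L = 0.660 × 3.828×10²⁶ = 2.53×10²⁶ W.
From T_eq⁴ = L(1−A)/(16πσd²): d = √[L(1−A)/(16πσT_eq⁴)].
d = √[2.53×10²⁶ × 0.44 / (16π × 5.67×10⁻⁸ × (280)⁴)] = 7.97×10¹⁰ m = 0.532 AU.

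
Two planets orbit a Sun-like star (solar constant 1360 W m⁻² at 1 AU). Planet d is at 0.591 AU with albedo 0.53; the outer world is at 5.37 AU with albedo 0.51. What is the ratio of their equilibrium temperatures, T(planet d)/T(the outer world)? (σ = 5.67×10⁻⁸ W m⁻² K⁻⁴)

T₁/T₂ ≈ 2.983

T_eq = [S₀(1−A)/(4σd²)]^(1/4), so T ∝ (1−A)^(1/4) / √d.
T₁ = [1360×0.47/(4×5.67×10⁻⁸×0.591²)]^(1/4) = 299.71 K.
T₂ = [1360×0.49/(4×5.67×10⁻⁸×5.37²)]^(1/4) = 100.47 K.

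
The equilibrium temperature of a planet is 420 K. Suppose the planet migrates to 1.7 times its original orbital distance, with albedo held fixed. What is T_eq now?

T_eq ≈ 322 K

T_eq ∝ L^(1/4) · d^(−1/2).
T′ = 420 / 1.7^(1/2) = 322 K.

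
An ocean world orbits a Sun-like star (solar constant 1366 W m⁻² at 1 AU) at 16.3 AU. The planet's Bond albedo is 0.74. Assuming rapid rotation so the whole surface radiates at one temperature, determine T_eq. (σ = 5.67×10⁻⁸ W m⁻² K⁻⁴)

T_eq ≈ 49.3 K

Flux at 16.3 AU: S = 1366/16.3² = 5.14 W m⁻².
Energy balance: absorbed = emitted ⇒ πR²·S(1−A) = 4πR²·σT_eq⁴, so T_eq⁴ = S(1−A)/(4σ).
T_eq = [5.14 × 0.26 / (4 × 5.67×10⁻⁸)]^(1/4) = (5.89×10⁶)^(1/4) = 49.3 K.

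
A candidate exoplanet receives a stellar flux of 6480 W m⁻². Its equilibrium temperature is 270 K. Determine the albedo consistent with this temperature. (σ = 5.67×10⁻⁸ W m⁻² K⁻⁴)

From T_eq⁴ = S(1−A)/(4σ): 1−A = 4σT_eq⁴/S.
1−A = 4 × 5.67×10⁻⁸ × (270)⁴ / 6480 = 0.186.

A ≈ 0.81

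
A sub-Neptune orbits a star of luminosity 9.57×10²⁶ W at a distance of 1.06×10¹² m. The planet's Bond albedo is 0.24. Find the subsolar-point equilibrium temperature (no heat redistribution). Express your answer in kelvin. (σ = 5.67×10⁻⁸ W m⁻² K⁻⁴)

T_ss ≈ 174 K

Flux: S = L/(4πd²) = 9.57×10²⁶/(4π×(1.06×10¹²)²) = 67.8 W m⁻².
At the subsolar point the surface absorbs S(1−A) and emits σT⁴ per unit area — no factor of 4, since only the local patch is in balance.
T = [67.8 × 0.76 / 5.67×10⁻⁸]^(1/4) = (9.08×10⁸)^(1/4) = 174 K.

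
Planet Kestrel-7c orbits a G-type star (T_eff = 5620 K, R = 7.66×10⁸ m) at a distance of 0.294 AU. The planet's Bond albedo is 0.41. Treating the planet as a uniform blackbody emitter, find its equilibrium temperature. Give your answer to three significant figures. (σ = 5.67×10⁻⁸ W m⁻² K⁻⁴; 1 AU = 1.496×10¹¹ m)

T_eq ≈ 460 K

d = 0.294 AU = 4.40×10¹⁰ m.
L = 4πR_⋆²σT_⋆⁴ = 4π(7.66×10⁸)² × 5.67×10⁻⁸ × (5620)⁴ = 4.17×10²⁶ W.
S = L/(4πd²) = 1.72×10⁴ W m⁻².
Energy balance: absorbed = emitted ⇒ πR²·S(1−A) = 4πR²·σT_eq⁴, so T_eq⁴ = S(1−A)/(4σ).
T_eq = [1.72×10⁴ × 0.59 / (4 × 5.67×10⁻⁸)]^(1/4) = (4.46×10¹⁰)^(1/4) = 460 K.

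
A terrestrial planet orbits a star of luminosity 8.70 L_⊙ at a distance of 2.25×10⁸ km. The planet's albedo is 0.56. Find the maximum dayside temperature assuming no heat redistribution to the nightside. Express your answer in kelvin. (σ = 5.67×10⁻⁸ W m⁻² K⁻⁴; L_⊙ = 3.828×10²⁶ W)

T_ss ≈ 449 K

d = 2.25×10⁸ km = 2.25×10¹¹ m.
L = 8.70 × 3.828×10²⁶ = 3.33×10²⁷ W.
Flux: S = L/(4πd²) = 3.33×10²⁷/(4π×(2.25×10¹¹)²) = 5230 W m⁻².
With no redistribution each surface element balances locally: S(1−A) = σT⁴.
T = [5230 × 0.44 / 5.67×10⁻⁸]^(1/4) = (4.06×10¹⁰)^(1/4) = 449 K.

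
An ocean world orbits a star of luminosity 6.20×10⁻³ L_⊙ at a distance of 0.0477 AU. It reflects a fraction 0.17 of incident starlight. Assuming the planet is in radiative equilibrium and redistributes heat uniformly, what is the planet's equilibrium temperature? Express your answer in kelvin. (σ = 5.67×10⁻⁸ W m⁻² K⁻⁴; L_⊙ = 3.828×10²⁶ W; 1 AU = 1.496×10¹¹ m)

d = 0.0477 AU = 7.14×10⁹ m.
L = 6.20×10⁻³ × 3.828×10²⁶ = 2.37×10²⁴ W.
Flux: S = L/(4πd²) = 2.37×10²⁴/(4π×(7.14×10⁹)²) = 3710 W m⁻².
Energy balance: absorbed = emitted ⇒ πR²·S(1−A) = 4πR²·σT_eq⁴, so T_eq⁴ = S(1−A)/(4σ).
T_eq = [3710 × 0.83 / (4 × 5.67×10⁻⁸)]^(1/4) = (1.36×10¹⁰)^(1/4) = 341 K.

T_eq ≈ 341 K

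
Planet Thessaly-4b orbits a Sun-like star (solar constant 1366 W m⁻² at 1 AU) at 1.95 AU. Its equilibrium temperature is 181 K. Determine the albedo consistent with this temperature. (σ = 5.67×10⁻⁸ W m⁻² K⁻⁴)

A ≈ 0.32

Flux at 1.95 AU: S = 1366/1.95² = 359 W m⁻².
From T_eq⁴ = S(1−A)/(4σ): 1−A = 4σT_eq⁴/S.
1−A = 4 × 5.67×10⁻⁸ × (181)⁴ / 359 = 0.678.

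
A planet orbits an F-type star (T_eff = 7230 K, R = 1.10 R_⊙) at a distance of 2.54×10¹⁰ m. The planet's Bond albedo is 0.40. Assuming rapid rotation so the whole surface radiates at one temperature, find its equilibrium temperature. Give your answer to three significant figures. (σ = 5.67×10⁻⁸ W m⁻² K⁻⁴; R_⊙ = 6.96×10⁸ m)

T_eq ≈ 781 K

R_⋆ = 1.10 × 6.96×10⁸ = 7.66×10⁸ m.
L = 4πR_⋆²σT_⋆⁴ = 4π(7.66×10⁸)² × 5.67×10⁻⁸ × (7230)⁴ = 1.14×10²⁷ W.
S = L/(4πd²) = 1.41×10⁵ W m⁻².
Energy balance: absorbed = emitted ⇒ πR²·S(1−A) = 4πR²·σT_eq⁴, so T_eq⁴ = S(1−A)/(4σ).
T_eq = [1.41×10⁵ × 0.60 / (4 × 5.67×10⁻⁸)]^(1/4) = (3.72×10¹¹)^(1/4) = 781 K.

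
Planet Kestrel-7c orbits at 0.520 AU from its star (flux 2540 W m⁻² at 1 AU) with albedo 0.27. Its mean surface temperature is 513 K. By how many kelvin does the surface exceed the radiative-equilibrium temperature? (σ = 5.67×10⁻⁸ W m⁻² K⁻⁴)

ΔT ≈ 96.0 K

S = 2540/0.520² = 9393 W m⁻².
T_eq = [S(1−A)/(4σ)]^(1/4) = [9393×0.73/(4×5.67×10⁻⁸)]^(1/4) = 417.0 K.
ΔT = T_surf − T_eq = 513 − 417.0.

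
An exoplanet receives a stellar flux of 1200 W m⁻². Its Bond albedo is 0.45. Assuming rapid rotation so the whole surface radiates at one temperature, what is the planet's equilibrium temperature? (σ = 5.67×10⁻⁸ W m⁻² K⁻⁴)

T_eq ≈ 232 K

Energy balance: absorbed = emitted ⇒ πR²·S(1−A) = 4πR²·σT_eq⁴, so T_eq⁴ = S(1−A)/(4σ).
T_eq = [1200 × 0.55 / (4 × 5.67×10⁻⁸)]^(1/4) = (2.91×10⁹)^(1/4) = 232 K.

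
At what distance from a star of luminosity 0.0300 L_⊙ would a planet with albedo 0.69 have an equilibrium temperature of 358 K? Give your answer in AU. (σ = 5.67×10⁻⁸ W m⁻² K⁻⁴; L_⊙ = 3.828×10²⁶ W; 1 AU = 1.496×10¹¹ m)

d ≈ 0.0583 AU

L = 0.0300 × 3.828×10²⁶ = 1.15×10²⁵ W.
From T_eq⁴ = L(1−A)/(16πσd²): d = √[L(1−A)/(16πσT_eq⁴)].
d = √[1.15×10²⁵ × 0.31 / (16π × 5.67×10⁻⁸ × (358)⁴)] = 8.72×10⁹ m = 0.0583 AU.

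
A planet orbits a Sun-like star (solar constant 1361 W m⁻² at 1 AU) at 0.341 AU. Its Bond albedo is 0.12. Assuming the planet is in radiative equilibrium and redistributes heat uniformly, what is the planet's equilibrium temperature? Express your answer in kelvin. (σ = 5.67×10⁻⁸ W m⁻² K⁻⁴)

T_eq ≈ 462 K

Flux at 0.341 AU: S = 1361/0.341² = 1.17×10⁴ W m⁻².
Energy balance: absorbed = emitted ⇒ πR²·S(1−A) = 4πR²·σT_eq⁴, so T_eq⁴ = S(1−A)/(4σ).
T_eq = [1.17×10⁴ × 0.88 / (4 × 5.67×10⁻⁸)]^(1/4) = (4.54×10¹⁰)^(1/4) = 462 K.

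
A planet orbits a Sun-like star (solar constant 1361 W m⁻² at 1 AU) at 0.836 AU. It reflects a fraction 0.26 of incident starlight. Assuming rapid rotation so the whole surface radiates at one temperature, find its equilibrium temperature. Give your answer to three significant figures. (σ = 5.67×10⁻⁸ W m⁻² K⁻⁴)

Flux at 0.836 AU: S = 1361/0.836² = 1950 W m⁻².
Energy balance: absorbed = emitted ⇒ πR²·S(1−A) = 4πR²·σT_eq⁴, so T_eq⁴ = S(1−A)/(4σ).
T_eq = [1950 × 0.74 / (4 × 5.67×10⁻⁸)]^(1/4) = (6.35×10⁹)^(1/4) = 282 K.

T_eq ≈ 282 K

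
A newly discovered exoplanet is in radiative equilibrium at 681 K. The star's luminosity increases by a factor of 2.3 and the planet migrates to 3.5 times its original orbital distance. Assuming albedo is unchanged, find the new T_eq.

T_eq ≈ 448 K

T_eq ∝ L^(1/4) · d^(−1/2).
T′ = 681 × 2.3^(1/4) / 3.5^(1/2) = 448 K.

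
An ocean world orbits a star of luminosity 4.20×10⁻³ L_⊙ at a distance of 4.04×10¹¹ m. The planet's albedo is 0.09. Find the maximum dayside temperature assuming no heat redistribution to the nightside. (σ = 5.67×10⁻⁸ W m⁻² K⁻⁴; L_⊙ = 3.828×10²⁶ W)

L = 4.20×10⁻³ × 3.828×10²⁶ = 1.61×10²⁴ W.
Flux: S = L/(4πd²) = 1.61×10²⁴/(4π×(4.04×10¹¹)²) = 0.784 W m⁻².
With no redistribution each surface element balances locally: S(1−A) = σT⁴.
T = [0.784 × 0.91 / 5.67×10⁻⁸]^(1/4) = (1.26×10⁷)^(1/4) = 59.6 K.

T_ss ≈ 59.6 K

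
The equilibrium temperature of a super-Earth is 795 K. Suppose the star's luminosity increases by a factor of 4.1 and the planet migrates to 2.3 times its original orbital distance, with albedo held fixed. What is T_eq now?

T_eq ≈ 746 K

T_eq ∝ L^(1/4) · d^(−1/2).
T′ = 795 × 4.1^(1/4) / 2.3^(1/2) = 746 K.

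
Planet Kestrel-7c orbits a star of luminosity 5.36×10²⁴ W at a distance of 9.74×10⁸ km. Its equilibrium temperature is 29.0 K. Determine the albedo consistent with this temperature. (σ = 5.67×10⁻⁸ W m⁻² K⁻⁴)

d = 9.74×10⁸ km = 9.74×10¹¹ m.
Flux: S = L/(4πd²) = 5.36×10²⁴/(4π×(9.74×10¹¹)²) = 0.450 W m⁻².
From T_eq⁴ = S(1−A)/(4σ): 1−A = 4σT_eq⁴/S.
1−A = 4 × 5.67×10⁻⁸ × (29.0)⁴ / 0.450 = 0.357.

A ≈ 0.64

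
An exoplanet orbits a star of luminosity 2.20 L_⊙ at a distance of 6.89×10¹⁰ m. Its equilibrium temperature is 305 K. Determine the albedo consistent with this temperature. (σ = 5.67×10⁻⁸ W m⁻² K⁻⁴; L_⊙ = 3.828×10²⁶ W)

A ≈ 0.86

L = 2.20 × 3.828×10²⁶ = 8.42×10²⁶ W.
Flux: S = L/(4πd²) = 8.42×10²⁶/(4π×(6.89×10¹⁰)²) = 1.41×10⁴ W m⁻².
From T_eq⁴ = S(1−A)/(4σ): 1−A = 4σT_eq⁴/S.
1−A = 4 × 5.67×10⁻⁸ × (305)⁴ / 1.41×10⁴ = 0.139.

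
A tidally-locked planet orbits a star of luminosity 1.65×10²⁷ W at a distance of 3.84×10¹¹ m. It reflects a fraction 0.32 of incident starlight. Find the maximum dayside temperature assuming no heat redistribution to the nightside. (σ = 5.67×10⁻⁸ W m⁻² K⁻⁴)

T_ss ≈ 321 K

Flux: S = L/(4πd²) = 1.65×10²⁷/(4π×(3.84×10¹¹)²) = 890 W m⁻².
With no redistribution each surface element balances locally: S(1−A) = σT⁴.
T = [890 × 0.68 / 5.67×10⁻⁸]^(1/4) = (1.07×10¹⁰)^(1/4) = 321 K.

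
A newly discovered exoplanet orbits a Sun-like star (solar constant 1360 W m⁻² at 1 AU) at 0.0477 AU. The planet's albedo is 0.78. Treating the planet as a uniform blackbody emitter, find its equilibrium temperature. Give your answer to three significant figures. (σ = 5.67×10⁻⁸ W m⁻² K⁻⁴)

Flux at 0.0477 AU: S = 1360/0.0477² = 5.98×10⁵ W m⁻².
Energy balance: absorbed = emitted ⇒ πR²·S(1−A) = 4πR²·σT_eq⁴, so T_eq⁴ = S(1−A)/(4σ).
T_eq = [5.98×10⁵ × 0.22 / (4 × 5.67×10⁻⁸)]^(1/4) = (5.80×10¹¹)^(1/4) = 873 K.

T_eq ≈ 873 K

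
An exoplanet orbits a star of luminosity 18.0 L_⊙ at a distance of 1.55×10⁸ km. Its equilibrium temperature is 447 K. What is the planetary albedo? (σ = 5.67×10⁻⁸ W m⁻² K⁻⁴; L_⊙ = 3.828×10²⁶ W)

A ≈ 0.60

d = 1.55×10⁸ km = 1.55×10¹¹ m.
L = 18.0 × 3.828×10²⁶ = 6.89×10²⁷ W.
Flux: S = L/(4πd²) = 6.89×10²⁷/(4π×(1.55×10¹¹)²) = 2.28×10⁴ W m⁻².
From T_eq⁴ = S(1−A)/(4σ): 1−A = 4σT_eq⁴/S.
1−A = 4 × 5.67×10⁻⁸ × (447)⁴ / 2.28×10⁴ = 0.397.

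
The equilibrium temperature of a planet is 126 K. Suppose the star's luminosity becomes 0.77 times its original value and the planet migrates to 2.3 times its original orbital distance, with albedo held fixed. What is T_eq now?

T_eq ≈ 77.8 K

T_eq ∝ L^(1/4) · d^(−1/2).
T′ = 126 × 0.77^(1/4) / 2.3^(1/2) = 77.8 K.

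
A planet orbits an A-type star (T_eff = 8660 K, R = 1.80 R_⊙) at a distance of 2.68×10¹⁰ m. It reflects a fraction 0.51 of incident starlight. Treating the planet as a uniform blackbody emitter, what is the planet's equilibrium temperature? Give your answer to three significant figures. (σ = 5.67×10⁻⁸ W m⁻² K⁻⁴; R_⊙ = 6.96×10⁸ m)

T_eq ≈ 1110 K

R_⋆ = 1.80 × 6.96×10⁸ = 1.25×10⁹ m.
L = 4πR_⋆²σT_⋆⁴ = 4π(1.25×10⁹)² × 5.67×10⁻⁸ × (8660)⁴ = 6.29×10²⁷ W.
S = L/(4πd²) = 6.97×10⁵ W m⁻².
Energy balance: absorbed = emitted ⇒ πR²·S(1−A) = 4πR²·σT_eq⁴, so T_eq⁴ = S(1−A)/(4σ).
T_eq = [6.97×10⁵ × 0.49 / (4 × 5.67×10⁻⁸)]^(1/4) = (1.51×10¹²)^(1/4) = 1110 K.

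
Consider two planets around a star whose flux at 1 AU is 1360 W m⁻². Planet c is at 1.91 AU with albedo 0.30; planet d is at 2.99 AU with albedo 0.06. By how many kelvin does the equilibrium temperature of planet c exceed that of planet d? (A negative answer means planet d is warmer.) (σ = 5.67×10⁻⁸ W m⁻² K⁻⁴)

ΔT ≈ 25.7 K

T_eq = [S₀(1−A)/(4σd²)]^(1/4), so T ∝ (1−A)^(1/4) / √d.
T₁ = [1360×0.70/(4×5.67×10⁻⁸×1.91²)]^(1/4) = 184.18 K.
T₂ = [1360×0.94/(4×5.67×10⁻⁸×2.99²)]^(1/4) = 158.46 K.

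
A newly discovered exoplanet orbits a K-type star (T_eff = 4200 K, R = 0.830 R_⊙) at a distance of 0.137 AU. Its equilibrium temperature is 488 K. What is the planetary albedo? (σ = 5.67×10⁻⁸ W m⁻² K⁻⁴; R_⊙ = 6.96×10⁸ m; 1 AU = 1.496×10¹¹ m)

A ≈ 0.08

R_⋆ = 0.830 × 6.96×10⁸ = 5.78×10⁸ m.
d = 0.137 AU = 2.05×10¹⁰ m.
L = 4πR_⋆²σT_⋆⁴ = 4π(5.78×10⁸)² × 5.67×10⁻⁸ × (4200)⁴ = 7.40×10²⁵ W.
S = L/(4πd²) = 1.40×10⁴ W m⁻².
From T_eq⁴ = S(1−A)/(4σ): 1−A = 4σT_eq⁴/S.
1−A = 4 × 5.67×10⁻⁸ × (488)⁴ / 1.40×10⁴ = 0.918.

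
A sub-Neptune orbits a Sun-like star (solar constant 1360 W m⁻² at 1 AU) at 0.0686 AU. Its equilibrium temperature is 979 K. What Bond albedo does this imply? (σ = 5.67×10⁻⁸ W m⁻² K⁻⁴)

Flux at 0.0686 AU: S = 1360/0.0686² = 2.89×10⁵ W m⁻².
From T_eq⁴ = S(1−A)/(4σ): 1−A = 4σT_eq⁴/S.
1−A = 4 × 5.67×10⁻⁸ × (979)⁴ / 2.89×10⁵ = 0.721.

A ≈ 0.28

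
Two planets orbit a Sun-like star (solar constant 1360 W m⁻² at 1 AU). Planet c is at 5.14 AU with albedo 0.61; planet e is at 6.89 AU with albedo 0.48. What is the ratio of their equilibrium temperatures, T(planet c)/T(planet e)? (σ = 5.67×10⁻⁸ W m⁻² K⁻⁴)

T₁/T₂ ≈ 1.077

T_eq = [S₀(1−A)/(4σd²)]^(1/4), so T ∝ (1−A)^(1/4) / √d.
T₁ = [1360×0.39/(4×5.67×10⁻⁸×5.14²)]^(1/4) = 97.00 K.
T₂ = [1360×0.52/(4×5.67×10⁻⁸×6.89²)]^(1/4) = 90.03 K.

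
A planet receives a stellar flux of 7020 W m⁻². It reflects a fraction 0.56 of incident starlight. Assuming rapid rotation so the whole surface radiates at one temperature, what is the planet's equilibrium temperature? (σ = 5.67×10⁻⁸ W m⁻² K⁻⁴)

Energy balance: absorbed = emitted ⇒ πR²·S(1−A) = 4πR²·σT_eq⁴, so T_eq⁴ = S(1−A)/(4σ).
T_eq = [7020 × 0.44 / (4 × 5.67×10⁻⁸)]^(1/4) = (1.36×10¹⁰)^(1/4) = 342 K.

T_eq ≈ 342 K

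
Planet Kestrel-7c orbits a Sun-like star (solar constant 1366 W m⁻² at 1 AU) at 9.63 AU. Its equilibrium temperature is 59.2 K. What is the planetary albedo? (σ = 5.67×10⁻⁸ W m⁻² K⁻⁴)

A ≈ 0.81

Flux at 9.63 AU: S = 1366/9.63² = 14.7 W m⁻².
From T_eq⁴ = S(1−A)/(4σ): 1−A = 4σT_eq⁴/S.
1−A = 4 × 5.67×10⁻⁸ × (59.2)⁴ / 14.7 = 0.189.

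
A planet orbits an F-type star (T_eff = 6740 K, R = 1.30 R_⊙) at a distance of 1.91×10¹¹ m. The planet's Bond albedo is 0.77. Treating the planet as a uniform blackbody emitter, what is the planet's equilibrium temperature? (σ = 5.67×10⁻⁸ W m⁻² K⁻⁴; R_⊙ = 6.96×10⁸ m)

R_⋆ = 1.30 × 6.96×10⁸ = 9.05×10⁸ m.
L = 4πR_⋆²σT_⋆⁴ = 4π(9.05×10⁸)² × 5.67×10⁻⁸ × (6740)⁴ = 1.20×10²⁷ W.
S = L/(4πd²) = 2630 W m⁻².
Energy balance: absorbed = emitted ⇒ πR²·S(1−A) = 4πR²·σT_eq⁴, so T_eq⁴ = S(1−A)/(4σ).
T_eq = [2630 × 0.23 / (4 × 5.67×10⁻⁸)]^(1/4) = (2.66×10⁹)^(1/4) = 227 K.

T_eq ≈ 227 K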